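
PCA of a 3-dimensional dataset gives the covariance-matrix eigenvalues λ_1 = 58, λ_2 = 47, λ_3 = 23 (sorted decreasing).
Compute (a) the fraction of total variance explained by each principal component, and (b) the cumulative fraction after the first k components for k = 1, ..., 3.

Step 1 — total variance = trace(Sigma) = Σ λ_i = 58 + 47 + 23 = 128.

Step 2 — fraction explained by component i = λ_i / Σ λ:
  PC1: 58/128 = 0.4531
  PC2: 47/128 = 0.3672
  PC3: 23/128 = 0.1797

Step 3 — cumulative fraction after k components = (λ_1 + ... + λ_k) / Σ λ:
  k = 1: 58/128 = 0.4531
  k = 2: (58 + 47)/128 = 105/128 = 0.8203
  k = 3: (58 + 47 + 23)/128 = 128/128 = 1

Summary (fraction, with percent):

explained: PC1 0.4531 (45.31%), PC2 0.3672 (36.72%), PC3 0.1797 (17.97%);  cumulative: 0.4531, 0.8203, 1


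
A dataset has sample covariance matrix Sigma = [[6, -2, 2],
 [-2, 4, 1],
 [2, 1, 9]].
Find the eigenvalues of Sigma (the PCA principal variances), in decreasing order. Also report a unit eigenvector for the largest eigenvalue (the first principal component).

Step 1 — characteristic polynomial p(λ) = det(λI - Sigma) = λ³ - tr·λ² + c_1·λ - det, where tr = trace, c_1 = sum of the principal 2×2 minors, det = det(Sigma):
  tr = 6 + 4 + 9 = 19,
  c_1 = (6·4 - (-2)²) + (6·9 - (2)²) + (4·9 - (1)²) = 20 + 50 + 35 = 105,
  det = 6·(4·9 - (1)²) - (-2)·((-2)·9 - (1)·(2)) + (2)·((-2)·(1) - 4·(2)) = 6·(35) - (-2)·(-20) + (2)·(-10) = 150.
  So p(λ) = λ³ - 19λ² + 105λ - 150.
Step 2 — look for an integer root (rational root theorem: any rational root is an integer divisor of 150). Testing λ = 10:
  p(10) = 1000 - 1900 + 1050 - 150 = 0  ✓
  Dividing out (λ - 10): p(λ) = (λ - 10)(λ² - 9λ + 15).
Step 3 — remaining eigenvalues from the quadratic λ² - 9λ + 15 = 0:
  Δ = 9² - 4·15 = 81 - 60 = 21,  λ = (9 ± √21)/2 = (9 ± 4.5826)/2 ≈ 6.7913 or 2.2087.
  Sorted: λ_1 = 10,  λ_2 = 6.7913,  λ_3 = 2.2087  (check: sum = 19 = tr ✓).

Step 4 — unit eigenvector for λ_1 = 10: v spans the null space of (Sigma - λ_1 I), whose rows are
  r_1 = (-4, -2, 2),  r_2 = (-2, -6, 1),  r_3 = (2, 1, -1).
  v is orthogonal to every row, so take v ∝ r_1 × r_2 = ((-2)·(1) - (2)·(-6), (2)·(-2) - (-4)·(1), (-4)·(-6) - (-2)·(-2)) = (10, 0, 20).
  Rescale (divide by 10): u = (1, 0, 2).
  ||u|| = √((1)² + (0)² + (2)²) = √(5) ≈ 2.2361,  v_1 = u/||u|| ≈ (0.4472, 0, 0.8944) (||v_1|| = 1).

λ_1 = 10,  λ_2 = 6.7913,  λ_3 = 2.2087;  v_1 ≈ (0.4472, 0, 0.8944)


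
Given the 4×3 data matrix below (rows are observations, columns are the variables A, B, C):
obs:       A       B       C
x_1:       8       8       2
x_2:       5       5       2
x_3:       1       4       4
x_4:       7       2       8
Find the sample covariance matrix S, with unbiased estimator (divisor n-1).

Step 1 — column means:
  mean(A) = (8 + 5 + 1 + 7) / 4 = 21/4 = 5.25
  mean(B) = (8 + 5 + 4 + 2) / 4 = 19/4 = 4.75
  mean(C) = (2 + 2 + 4 + 8) / 4 = 16/4 = 4

Step 2 — sample covariance S[i,j] = (1/(n-1)) · Σ_k (x_{k,i} - mean_i) · (x_{k,j} - mean_j), with n-1 = 3.
  S[A,A] = ((2.75)·(2.75) + (-0.25)·(-0.25) + (-4.25)·(-4.25) + (1.75)·(1.75)) / 3 = 28.75/3 = 9.5833
  S[A,B] = ((2.75)·(3.25) + (-0.25)·(0.25) + (-4.25)·(-0.75) + (1.75)·(-2.75)) / 3 = 7.25/3 = 2.4167
  S[A,C] = ((2.75)·(-2) + (-0.25)·(-2) + (-4.25)·(0) + (1.75)·(4)) / 3 = 2/3 = 0.6667
  S[B,B] = ((3.25)·(3.25) + (0.25)·(0.25) + (-0.75)·(-0.75) + (-2.75)·(-2.75)) / 3 = 18.75/3 = 6.25
  S[B,C] = ((3.25)·(-2) + (0.25)·(-2) + (-0.75)·(0) + (-2.75)·(4)) / 3 = -18/3 = -6
  S[C,C] = ((-2)·(-2) + (-2)·(-2) + (0)·(0) + (4)·(4)) / 3 = 24/3 = 8

S is symmetric (S[j,i] = S[i,j]). Assembling:

S = [[9.5833, 2.4167, 0.6667],
 [2.4167, 6.25, -6],
 [0.6667, -6, 8]]


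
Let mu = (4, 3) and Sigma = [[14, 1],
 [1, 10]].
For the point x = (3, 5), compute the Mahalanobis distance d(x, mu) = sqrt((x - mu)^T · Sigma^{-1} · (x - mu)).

Step 1 — centre the observation: (x - mu) = (-1, 2).

Step 2 — invert Sigma. det(Sigma) = 14·10 - (1)² = 139.
  Sigma^{-1} = (1/det) · [[d, -b], [-b, a]] = [[0.0719, -0.0072],
 [-0.0072, 0.1007]].

Step 3 — form the quadratic (x - mu)^T · Sigma^{-1} · (x - mu):
  Sigma^{-1} · (x - mu) = (-0.0863, 0.2086).
  (x - mu)^T · [Sigma^{-1} · (x - mu)] = (-1)·(-0.0863) + (2)·(0.2086) = 0.5036.

Step 4 — take square root: d = √(0.5036) ≈ 0.7096.

d(x, mu) = √(0.5036) ≈ 0.7096


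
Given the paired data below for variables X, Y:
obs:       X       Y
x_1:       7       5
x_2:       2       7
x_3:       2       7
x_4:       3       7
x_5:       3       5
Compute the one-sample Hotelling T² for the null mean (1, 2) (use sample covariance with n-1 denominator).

Step 1 — sample mean vector:
  mean(X) = (7 + 2 + 2 + 3 + 3) / 5 = 17/5 = 3.4
  mean(Y) = (5 + 7 + 7 + 7 + 5) / 5 = 31/5 = 6.2
  x̄ = (3.4, 6.2),  deviation x̄ - mu_0 = (3.4, 6.2) - (1, 2) = (2.4, 4.2).

Step 2 — sample covariance matrix, S[i,j] = (1/(n-1)) · Σ_k (x_{k,i} - mean_i) · (x_{k,j} - mean_j), divisor n-1 = 4:
  S[X,X] = ((3.6)·(3.6) + (-1.4)·(-1.4) + (-1.4)·(-1.4) + (-0.4)·(-0.4) + (-0.4)·(-0.4)) / 4 = 17.2/4 = 4.3
  S[X,Y] = ((3.6)·(-1.2) + (-1.4)·(0.8) + (-1.4)·(0.8) + (-0.4)·(0.8) + (-0.4)·(-1.2)) / 4 = -6.4/4 = -1.6
  S[Y,Y] = ((-1.2)·(-1.2) + (0.8)·(0.8) + (0.8)·(0.8) + (0.8)·(0.8) + (-1.2)·(-1.2)) / 4 = 4.8/4 = 1.2
  S = [[4.3, -1.6],
 [-1.6, 1.2]].

Step 3 — invert S. det(S) = 4.3·1.2 - (-1.6)² = 2.6.
  S^{-1} = (1/det) · [[d, -b], [-b, a]] = [[0.4615, 0.6154],
 [0.6154, 1.6538]].

Step 4 — quadratic form (x̄ - mu_0)^T · S^{-1} · (x̄ - mu_0):
  S^{-1} · (x̄ - mu_0) = (3.6923, 8.4231),
  (x̄ - mu_0)^T · [...] = (2.4)·(3.6923) + (4.2)·(8.4231) = 44.2385.

Step 5 — scale by n: T² = 5 · 44.2385 = 221.1923.

T² ≈ 221.1923


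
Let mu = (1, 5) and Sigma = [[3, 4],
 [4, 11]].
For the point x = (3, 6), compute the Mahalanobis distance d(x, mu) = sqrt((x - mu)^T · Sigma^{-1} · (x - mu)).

Step 1 — centre the observation: (x - mu) = (2, 1).

Step 2 — invert Sigma. det(Sigma) = 3·11 - (4)² = 17.
  Sigma^{-1} = (1/det) · [[d, -b], [-b, a]] = [[0.6471, -0.2353],
 [-0.2353, 0.1765]].

Step 3 — form the quadratic (x - mu)^T · Sigma^{-1} · (x - mu):
  Sigma^{-1} · (x - mu) = (1.0588, -0.2941).
  (x - mu)^T · [Sigma^{-1} · (x - mu)] = (2)·(1.0588) + (1)·(-0.2941) = 1.8235.

Step 4 — take square root: d = √(1.8235) ≈ 1.3504.

d(x, mu) = √(1.8235) ≈ 1.3504


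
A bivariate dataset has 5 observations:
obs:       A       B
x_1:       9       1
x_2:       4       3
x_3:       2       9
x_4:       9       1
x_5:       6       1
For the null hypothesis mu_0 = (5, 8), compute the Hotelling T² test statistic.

Step 1 — sample mean vector:
  mean(A) = (9 + 4 + 2 + 9 + 6) / 5 = 30/5 = 6
  mean(B) = (1 + 3 + 9 + 1 + 1) / 5 = 15/5 = 3
  x̄ = (6, 3),  deviation x̄ - mu_0 = (6, 3) - (5, 8) = (1, -5).

Step 2 — sample covariance matrix, S[i,j] = (1/(n-1)) · Σ_k (x_{k,i} - mean_i) · (x_{k,j} - mean_j), divisor n-1 = 4:
  S[A,A] = ((3)·(3) + (-2)·(-2) + (-4)·(-4) + (3)·(3) + (0)·(0)) / 4 = 38/4 = 9.5
  S[A,B] = ((3)·(-2) + (-2)·(0) + (-4)·(6) + (3)·(-2) + (0)·(-2)) / 4 = -36/4 = -9
  S[B,B] = ((-2)·(-2) + (0)·(0) + (6)·(6) + (-2)·(-2) + (-2)·(-2)) / 4 = 48/4 = 12
  S = [[9.5, -9],
 [-9, 12]].

Step 3 — invert S. det(S) = 9.5·12 - (-9)² = 33.
  S^{-1} = (1/det) · [[d, -b], [-b, a]] = [[0.3636, 0.2727],
 [0.2727, 0.2879]].

Step 4 — quadratic form (x̄ - mu_0)^T · S^{-1} · (x̄ - mu_0):
  S^{-1} · (x̄ - mu_0) = (-1, -1.1667),
  (x̄ - mu_0)^T · [...] = (1)·(-1) + (-5)·(-1.1667) = 4.8333.

Step 5 — scale by n: T² = 5 · 4.8333 = 24.1667.

T² ≈ 24.1667


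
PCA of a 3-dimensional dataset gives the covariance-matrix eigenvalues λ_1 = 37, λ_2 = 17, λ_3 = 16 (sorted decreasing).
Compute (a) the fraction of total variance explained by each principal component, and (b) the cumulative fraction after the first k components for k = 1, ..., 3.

Step 1 — total variance = trace(Sigma) = Σ λ_i = 37 + 17 + 16 = 70.

Step 2 — fraction explained by component i = λ_i / Σ λ:
  PC1: 37/70 = 0.5286
  PC2: 17/70 = 0.2429
  PC3: 16/70 = 0.2286

Step 3 — cumulative fraction after k components = (λ_1 + ... + λ_k) / Σ λ:
  k = 1: 37/70 = 0.5286
  k = 2: (37 + 17)/70 = 54/70 = 0.7714
  k = 3: (37 + 17 + 16)/70 = 70/70 = 1

Summary (fraction, with percent):

explained: PC1 0.5286 (52.86%), PC2 0.2429 (24.29%), PC3 0.2286 (22.86%);  cumulative: 0.5286, 0.7714, 1


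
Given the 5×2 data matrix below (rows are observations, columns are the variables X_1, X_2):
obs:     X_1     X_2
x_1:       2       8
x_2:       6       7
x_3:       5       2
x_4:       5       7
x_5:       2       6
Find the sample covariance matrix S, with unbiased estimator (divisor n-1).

Step 1 — column means:
  mean(X_1) = (2 + 6 + 5 + 5 + 2) / 5 = 20/5 = 4
  mean(X_2) = (8 + 7 + 2 + 7 + 6) / 5 = 30/5 = 6

Step 2 — sample covariance S[i,j] = (1/(n-1)) · Σ_k (x_{k,i} - mean_i) · (x_{k,j} - mean_j), with n-1 = 4.
  S[X_1,X_1] = ((-2)·(-2) + (2)·(2) + (1)·(1) + (1)·(1) + (-2)·(-2)) / 4 = 14/4 = 3.5
  S[X_1,X_2] = ((-2)·(2) + (2)·(1) + (1)·(-4) + (1)·(1) + (-2)·(0)) / 4 = -5/4 = -1.25
  S[X_2,X_2] = ((2)·(2) + (1)·(1) + (-4)·(-4) + (1)·(1) + (0)·(0)) / 4 = 22/4 = 5.5

S is symmetric (S[j,i] = S[i,j]). Assembling:

S = [[3.5, -1.25],
 [-1.25, 5.5]]


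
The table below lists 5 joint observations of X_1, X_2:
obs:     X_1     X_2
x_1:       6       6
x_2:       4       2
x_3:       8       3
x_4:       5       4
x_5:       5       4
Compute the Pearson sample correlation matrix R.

Step 1 — column means:
  mean(X_1) = (6 + 4 + 8 + 5 + 5) / 5 = 28/5 = 5.6
  mean(X_2) = (6 + 2 + 3 + 4 + 4) / 5 = 19/5 = 3.8

Step 2 — sample variances and covariances s[i,j] = (1/(n-1)) · Σ_k (x_{k,i} - mean_i) · (x_{k,j} - mean_j), with n-1 = 4:
  s[X_1,X_1] = ((0.4)·(0.4) + (-1.6)·(-1.6) + (2.4)·(2.4) + (-0.6)·(-0.6) + (-0.6)·(-0.6)) / 4 = 9.2/4 = 2.3
  s[X_1,X_2] = ((0.4)·(2.2) + (-1.6)·(-1.8) + (2.4)·(-0.8) + (-0.6)·(0.2) + (-0.6)·(0.2)) / 4 = 1.6/4 = 0.4
  s[X_2,X_2] = ((2.2)·(2.2) + (-1.8)·(-1.8) + (-0.8)·(-0.8) + (0.2)·(0.2) + (0.2)·(0.2)) / 4 = 8.8/4 = 2.2
  Sample standard deviations s_i = √(s[i,i]):
  s(X_1) = √(2.3) = 1.5166
  s(X_2) = √(2.2) = 1.4832

Step 3 — r_{ij} = s_{ij} / (s_i · s_j):
  r[X_1,X_1] = 1 (diagonal).
  r[X_1,X_2] = 0.4 / (1.5166 · 1.4832) = 0.4 / 2.2494 = 0.1778
  r[X_2,X_2] = 1 (diagonal).

R is symmetric with unit diagonal. Assembling:

R = [[1, 0.1778],
 [0.1778, 1]]


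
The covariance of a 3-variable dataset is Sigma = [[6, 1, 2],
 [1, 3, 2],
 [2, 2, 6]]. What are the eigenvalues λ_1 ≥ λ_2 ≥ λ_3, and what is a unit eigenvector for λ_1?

Step 1 — characteristic polynomial p(λ) = det(λI - Sigma) = λ³ - tr·λ² + c_1·λ - det, where tr = trace, c_1 = sum of the principal 2×2 minors, det = det(Sigma):
  tr = 6 + 3 + 6 = 15,
  c_1 = (6·3 - (1)²) + (6·6 - (2)²) + (3·6 - (2)²) = 17 + 32 + 14 = 63,
  det = 6·(3·6 - (2)²) - (1)·((1)·6 - (2)·(2)) + (2)·((1)·(2) - 3·(2)) = 6·(14) - (1)·(2) + (2)·(-4) = 74.
  So p(λ) = λ³ - 15λ² + 63λ - 74.
Step 2 — look for an integer root (rational root theorem: any rational root is an integer divisor of 74). Testing λ = 2:
  p(2) = 8 - 60 + 126 - 74 = 0  ✓
  Dividing out (λ - 2): p(λ) = (λ - 2)(λ² - 13λ + 37).
Step 3 — remaining eigenvalues from the quadratic λ² - 13λ + 37 = 0:
  Δ = 13² - 4·37 = 169 - 148 = 21,  λ = (13 ± √21)/2 = (13 ± 4.5826)/2 ≈ 8.7913 or 4.2087.
  Sorted: λ_1 = 8.7913,  λ_2 = 4.2087,  λ_3 = 2  (check: sum = 15 = tr ✓).

Step 4 — unit eigenvector for λ_1 ≈ 8.7913: v spans the null space of (Sigma - λ_1 I), whose rows are
  r_1 = (-2.7913, 1, 2),  r_2 = (1, -5.7913, 2),  r_3 = (2, 2, -2.7913).
  v is orthogonal to every row, so take v ∝ r_1 × r_2 = ((1)·(2) - (2)·(-5.7913), (2)·(1) - (-2.7913)·(2), (-2.7913)·(-5.7913) - (1)·(1)) ≈ (13.5826, 7.5826, 15.1652).
  Let u = (13.5826, 7.5826, 15.1652).
  ||u|| = √((13.5826)² + (7.5826)² + (15.1652)²) = √(471.9636) ≈ 21.7247,  v_1 = u/||u|| ≈ (0.6252, 0.349, 0.6981) (||v_1|| = 1).

λ_1 = 8.7913,  λ_2 = 4.2087,  λ_3 = 2;  v_1 ≈ (0.6252, 0.349, 0.6981)


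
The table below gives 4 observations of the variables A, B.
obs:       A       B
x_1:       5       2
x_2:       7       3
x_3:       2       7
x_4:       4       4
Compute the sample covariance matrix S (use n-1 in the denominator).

Step 1 — column means:
  mean(A) = (5 + 7 + 2 + 4) / 4 = 18/4 = 4.5
  mean(B) = (2 + 3 + 7 + 4) / 4 = 16/4 = 4

Step 2 — sample covariance S[i,j] = (1/(n-1)) · Σ_k (x_{k,i} - mean_i) · (x_{k,j} - mean_j), with n-1 = 3.
  S[A,A] = ((0.5)·(0.5) + (2.5)·(2.5) + (-2.5)·(-2.5) + (-0.5)·(-0.5)) / 3 = 13/3 = 4.3333
  S[A,B] = ((0.5)·(-2) + (2.5)·(-1) + (-2.5)·(3) + (-0.5)·(0)) / 3 = -11/3 = -3.6667
  S[B,B] = ((-2)·(-2) + (-1)·(-1) + (3)·(3) + (0)·(0)) / 3 = 14/3 = 4.6667

S is symmetric (S[j,i] = S[i,j]). Assembling:

S = [[4.3333, -3.6667],
 [-3.6667, 4.6667]]


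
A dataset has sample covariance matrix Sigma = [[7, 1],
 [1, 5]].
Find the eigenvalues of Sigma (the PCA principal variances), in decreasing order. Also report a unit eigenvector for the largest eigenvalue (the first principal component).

Step 1 — characteristic polynomial of 2×2 Sigma:
  det(Sigma - λI) = λ² - trace · λ + det = 0.
  trace = 7 + 5 = 12, det = 7·5 - (1)² = 34.
Step 2 — discriminant:
  Δ = trace² - 4·det = 144 - 136 = 8.
Step 3 — eigenvalues:
  λ = (trace ± √Δ)/2 = (12 ± 2.8284)/2,
  λ_1 = 7.4142,  λ_2 = 4.5858.

Step 4 — unit eigenvector for λ_1: solve (Sigma - λ_1 I)v = 0. First row:
  (7 - 7.4142)·v_x + (1)·v_y = 0, i.e. (-0.4142)·v_x + (1)·v_y = 0,
  so v ∝ (b, λ_1 - a) = (1, 0.4142) = u.
  ||u|| = √((1)² + (0.4142)²) = √(1.1716) ≈ 1.0824,
  v_1 = u/||u|| ≈ (0.9239, 0.3827) (||v_1|| = 1).

λ_1 = 7.4142,  λ_2 = 4.5858;  v_1 ≈ (0.9239, 0.3827)


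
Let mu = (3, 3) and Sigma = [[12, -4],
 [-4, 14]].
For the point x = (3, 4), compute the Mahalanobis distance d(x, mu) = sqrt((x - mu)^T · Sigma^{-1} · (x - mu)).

Step 1 — centre the observation: (x - mu) = (0, 1).

Step 2 — invert Sigma. det(Sigma) = 12·14 - (-4)² = 152.
  Sigma^{-1} = (1/det) · [[d, -b], [-b, a]] = [[0.0921, 0.0263],
 [0.0263, 0.0789]].

Step 3 — form the quadratic (x - mu)^T · Sigma^{-1} · (x - mu):
  Sigma^{-1} · (x - mu) = (0.0263, 0.0789).
  (x - mu)^T · [Sigma^{-1} · (x - mu)] = (0)·(0.0263) + (1)·(0.0789) = 0.0789.

Step 4 — take square root: d = √(0.0789) ≈ 0.281.

d(x, mu) = √(0.0789) ≈ 0.281


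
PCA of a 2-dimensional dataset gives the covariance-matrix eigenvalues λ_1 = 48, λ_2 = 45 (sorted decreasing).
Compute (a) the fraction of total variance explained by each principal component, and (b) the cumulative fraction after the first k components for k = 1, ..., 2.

Step 1 — total variance = trace(Sigma) = Σ λ_i = 48 + 45 = 93.

Step 2 — fraction explained by component i = λ_i / Σ λ:
  PC1: 48/93 = 0.5161
  PC2: 45/93 = 0.4839

Step 3 — cumulative fraction after k components = (λ_1 + ... + λ_k) / Σ λ:
  k = 1: 48/93 = 0.5161
  k = 2: (48 + 45)/93 = 93/93 = 1

Summary (fraction, with percent):

explained: PC1 0.5161 (51.61%), PC2 0.4839 (48.39%);  cumulative: 0.5161, 1


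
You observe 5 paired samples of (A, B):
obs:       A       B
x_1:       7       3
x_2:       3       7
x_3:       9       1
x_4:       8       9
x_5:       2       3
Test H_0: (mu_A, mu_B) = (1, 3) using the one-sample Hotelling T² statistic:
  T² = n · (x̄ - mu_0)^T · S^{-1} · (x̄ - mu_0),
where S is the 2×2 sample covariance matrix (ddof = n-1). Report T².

Step 1 — sample mean vector:
  mean(A) = (7 + 3 + 9 + 8 + 2) / 5 = 29/5 = 5.8
  mean(B) = (3 + 7 + 1 + 9 + 3) / 5 = 23/5 = 4.6
  x̄ = (5.8, 4.6),  deviation x̄ - mu_0 = (5.8, 4.6) - (1, 3) = (4.8, 1.6).

Step 2 — sample covariance matrix, S[i,j] = (1/(n-1)) · Σ_k (x_{k,i} - mean_i) · (x_{k,j} - mean_j), divisor n-1 = 4:
  S[A,A] = ((1.2)·(1.2) + (-2.8)·(-2.8) + (3.2)·(3.2) + (2.2)·(2.2) + (-3.8)·(-3.8)) / 4 = 38.8/4 = 9.7
  S[A,B] = ((1.2)·(-1.6) + (-2.8)·(2.4) + (3.2)·(-3.6) + (2.2)·(4.4) + (-3.8)·(-1.6)) / 4 = -4.4/4 = -1.1
  S[B,B] = ((-1.6)·(-1.6) + (2.4)·(2.4) + (-3.6)·(-3.6) + (4.4)·(4.4) + (-1.6)·(-1.6)) / 4 = 43.2/4 = 10.8
  S = [[9.7, -1.1],
 [-1.1, 10.8]].

Step 3 — invert S. det(S) = 9.7·10.8 - (-1.1)² = 103.55.
  S^{-1} = (1/det) · [[d, -b], [-b, a]] = [[0.1043, 0.0106],
 [0.0106, 0.0937]].

Step 4 — quadratic form (x̄ - mu_0)^T · S^{-1} · (x̄ - mu_0):
  S^{-1} · (x̄ - mu_0) = (0.5176, 0.2009),
  (x̄ - mu_0)^T · [...] = (4.8)·(0.5176) + (1.6)·(0.2009) = 2.806.

Step 5 — scale by n: T² = 5 · 2.806 = 14.0299.

T² ≈ 14.0299


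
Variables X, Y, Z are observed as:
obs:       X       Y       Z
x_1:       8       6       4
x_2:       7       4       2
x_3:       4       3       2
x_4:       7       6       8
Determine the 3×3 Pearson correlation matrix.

Step 1 — column means:
  mean(X) = (8 + 7 + 4 + 7) / 4 = 26/4 = 6.5
  mean(Y) = (6 + 4 + 3 + 6) / 4 = 19/4 = 4.75
  mean(Z) = (4 + 2 + 2 + 8) / 4 = 16/4 = 4

Step 2 — sample variances and covariances s[i,j] = (1/(n-1)) · Σ_k (x_{k,i} - mean_i) · (x_{k,j} - mean_j), with n-1 = 3:
  s[X,X] = ((1.5)·(1.5) + (0.5)·(0.5) + (-2.5)·(-2.5) + (0.5)·(0.5)) / 3 = 9/3 = 3
  s[X,Y] = ((1.5)·(1.25) + (0.5)·(-0.75) + (-2.5)·(-1.75) + (0.5)·(1.25)) / 3 = 6.5/3 = 2.1667
  s[X,Z] = ((1.5)·(0) + (0.5)·(-2) + (-2.5)·(-2) + (0.5)·(4)) / 3 = 6/3 = 2
  s[Y,Y] = ((1.25)·(1.25) + (-0.75)·(-0.75) + (-1.75)·(-1.75) + (1.25)·(1.25)) / 3 = 6.75/3 = 2.25
  s[Y,Z] = ((1.25)·(0) + (-0.75)·(-2) + (-1.75)·(-2) + (1.25)·(4)) / 3 = 10/3 = 3.3333
  s[Z,Z] = ((0)·(0) + (-2)·(-2) + (-2)·(-2) + (4)·(4)) / 3 = 24/3 = 8
  Sample standard deviations s_i = √(s[i,i]):
  s(X) = √(3) = 1.7321
  s(Y) = √(2.25) = 1.5
  s(Z) = √(8) = 2.8284

Step 3 — r_{ij} = s_{ij} / (s_i · s_j):
  r[X,X] = 1 (diagonal).
  r[X,Y] = 2.1667 / (1.7321 · 1.5) = 2.1667 / 2.5981 = 0.834
  r[X,Z] = 2 / (1.7321 · 2.8284) = 2 / 4.899 = 0.4082
  r[Y,Y] = 1 (diagonal).
  r[Y,Z] = 3.3333 / (1.5 · 2.8284) = 3.3333 / 4.2426 = 0.7857
  r[Z,Z] = 1 (diagonal).

R is symmetric with unit diagonal. Assembling:

R = [[1, 0.834, 0.4082],
 [0.834, 1, 0.7857],
 [0.4082, 0.7857, 1]]


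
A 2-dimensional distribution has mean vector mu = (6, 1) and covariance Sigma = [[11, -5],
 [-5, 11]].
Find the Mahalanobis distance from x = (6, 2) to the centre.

Step 1 — centre the observation: (x - mu) = (0, 1).

Step 2 — invert Sigma. det(Sigma) = 11·11 - (-5)² = 96.
  Sigma^{-1} = (1/det) · [[d, -b], [-b, a]] = [[0.1146, 0.0521],
 [0.0521, 0.1146]].

Step 3 — form the quadratic (x - mu)^T · Sigma^{-1} · (x - mu):
  Sigma^{-1} · (x - mu) = (0.0521, 0.1146).
  (x - mu)^T · [Sigma^{-1} · (x - mu)] = (0)·(0.0521) + (1)·(0.1146) = 0.1146.

Step 4 — take square root: d = √(0.1146) ≈ 0.3385.

d(x, mu) = √(0.1146) ≈ 0.3385


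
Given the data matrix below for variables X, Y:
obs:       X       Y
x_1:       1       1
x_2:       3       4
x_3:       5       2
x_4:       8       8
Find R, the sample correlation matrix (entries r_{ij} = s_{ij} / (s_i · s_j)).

Step 1 — column means:
  mean(X) = (1 + 3 + 5 + 8) / 4 = 17/4 = 4.25
  mean(Y) = (1 + 4 + 2 + 8) / 4 = 15/4 = 3.75

Step 2 — sample variances and covariances s[i,j] = (1/(n-1)) · Σ_k (x_{k,i} - mean_i) · (x_{k,j} - mean_j), with n-1 = 3:
  s[X,X] = ((-3.25)·(-3.25) + (-1.25)·(-1.25) + (0.75)·(0.75) + (3.75)·(3.75)) / 3 = 26.75/3 = 8.9167
  s[X,Y] = ((-3.25)·(-2.75) + (-1.25)·(0.25) + (0.75)·(-1.75) + (3.75)·(4.25)) / 3 = 23.25/3 = 7.75
  s[Y,Y] = ((-2.75)·(-2.75) + (0.25)·(0.25) + (-1.75)·(-1.75) + (4.25)·(4.25)) / 3 = 28.75/3 = 9.5833
  Sample standard deviations s_i = √(s[i,i]):
  s(X) = √(8.9167) = 2.9861
  s(Y) = √(9.5833) = 3.0957

Step 3 — r_{ij} = s_{ij} / (s_i · s_j):
  r[X,X] = 1 (diagonal).
  r[X,Y] = 7.75 / (2.9861 · 3.0957) = 7.75 / 9.244 = 0.8384
  r[Y,Y] = 1 (diagonal).

R is symmetric with unit diagonal. Assembling:

R = [[1, 0.8384],
 [0.8384, 1]]


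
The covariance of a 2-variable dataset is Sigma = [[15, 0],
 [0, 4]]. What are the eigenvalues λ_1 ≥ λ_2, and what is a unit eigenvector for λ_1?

Step 1 — characteristic polynomial of 2×2 Sigma:
  det(Sigma - λI) = λ² - trace · λ + det = 0.
  trace = 15 + 4 = 19, det = 15·4 - (0)² = 60.
Step 2 — discriminant:
  Δ = trace² - 4·det = 361 - 240 = 121.
Step 3 — eigenvalues:
  λ = (trace ± √Δ)/2 = (19 ± 11)/2,
  λ_1 = 15,  λ_2 = 4.

Step 4 — unit eigenvector for λ_1: Sigma is diagonal, so its eigenvectors are the coordinate axes. λ_1 = 15 is the diagonal entry on the first coordinate axis, hence
  v_1 = (1, 0) (||v_1|| = 1).

λ_1 = 15,  λ_2 = 4;  v_1 ≈ (1, 0)


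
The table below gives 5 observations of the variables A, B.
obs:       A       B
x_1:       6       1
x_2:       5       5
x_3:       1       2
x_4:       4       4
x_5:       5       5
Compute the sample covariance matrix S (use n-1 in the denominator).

Step 1 — column means:
  mean(A) = (6 + 5 + 1 + 4 + 5) / 5 = 21/5 = 4.2
  mean(B) = (1 + 5 + 2 + 4 + 5) / 5 = 17/5 = 3.4

Step 2 — sample covariance S[i,j] = (1/(n-1)) · Σ_k (x_{k,i} - mean_i) · (x_{k,j} - mean_j), with n-1 = 4.
  S[A,A] = ((1.8)·(1.8) + (0.8)·(0.8) + (-3.2)·(-3.2) + (-0.2)·(-0.2) + (0.8)·(0.8)) / 4 = 14.8/4 = 3.7
  S[A,B] = ((1.8)·(-2.4) + (0.8)·(1.6) + (-3.2)·(-1.4) + (-0.2)·(0.6) + (0.8)·(1.6)) / 4 = 2.6/4 = 0.65
  S[B,B] = ((-2.4)·(-2.4) + (1.6)·(1.6) + (-1.4)·(-1.4) + (0.6)·(0.6) + (1.6)·(1.6)) / 4 = 13.2/4 = 3.3

S is symmetric (S[j,i] = S[i,j]). Assembling:

S = [[3.7, 0.65],
 [0.65, 3.3]]


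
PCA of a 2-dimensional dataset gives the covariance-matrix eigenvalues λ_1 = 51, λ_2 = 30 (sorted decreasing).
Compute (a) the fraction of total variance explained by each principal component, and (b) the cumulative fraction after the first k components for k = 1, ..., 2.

Step 1 — total variance = trace(Sigma) = Σ λ_i = 51 + 30 = 81.

Step 2 — fraction explained by component i = λ_i / Σ λ:
  PC1: 51/81 = 0.6296
  PC2: 30/81 = 0.3704

Step 3 — cumulative fraction after k components = (λ_1 + ... + λ_k) / Σ λ:
  k = 1: 51/81 = 0.6296
  k = 2: (51 + 30)/81 = 81/81 = 1

Summary (fraction, with percent):

explained: PC1 0.6296 (62.96%), PC2 0.3704 (37.04%);  cumulative: 0.6296, 1


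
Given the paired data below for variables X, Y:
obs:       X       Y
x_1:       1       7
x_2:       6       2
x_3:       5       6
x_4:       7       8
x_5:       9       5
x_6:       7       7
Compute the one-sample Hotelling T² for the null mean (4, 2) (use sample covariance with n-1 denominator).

Step 1 — sample mean vector:
  mean(X) = (1 + 6 + 5 + 7 + 9 + 7) / 6 = 35/6 = 5.8333
  mean(Y) = (7 + 2 + 6 + 8 + 5 + 7) / 6 = 35/6 = 5.8333
  x̄ = (5.8333, 5.8333),  deviation x̄ - mu_0 = (5.8333, 5.8333) - (4, 2) = (1.8333, 3.8333).

Step 2 — sample covariance matrix, S[i,j] = (1/(n-1)) · Σ_k (x_{k,i} - mean_i) · (x_{k,j} - mean_j), divisor n-1 = 5:
  S[X,X] = ((-4.8333)·(-4.8333) + (0.1667)·(0.1667) + (-0.8333)·(-0.8333) + (1.1667)·(1.1667) + (3.1667)·(3.1667) + (1.1667)·(1.1667)) / 5 = 36.8333/5 = 7.3667
  S[X,Y] = ((-4.8333)·(1.1667) + (0.1667)·(-3.8333) + (-0.8333)·(0.1667) + (1.1667)·(2.1667) + (3.1667)·(-0.8333) + (1.1667)·(1.1667)) / 5 = -5.1667/5 = -1.0333
  S[Y,Y] = ((1.1667)·(1.1667) + (-3.8333)·(-3.8333) + (0.1667)·(0.1667) + (2.1667)·(2.1667) + (-0.8333)·(-0.8333) + (1.1667)·(1.1667)) / 5 = 22.8333/5 = 4.5667
  S = [[7.3667, -1.0333],
 [-1.0333, 4.5667]].

Step 3 — invert S. det(S) = 7.3667·4.5667 - (-1.0333)² = 32.5733.
  S^{-1} = (1/det) · [[d, -b], [-b, a]] = [[0.1402, 0.0317],
 [0.0317, 0.2262]].

Step 4 — quadratic form (x̄ - mu_0)^T · S^{-1} · (x̄ - mu_0):
  S^{-1} · (x̄ - mu_0) = (0.3786, 0.9251),
  (x̄ - mu_0)^T · [...] = (1.8333)·(0.3786) + (3.8333)·(0.9251) = 4.2403.

Step 5 — scale by n: T² = 6 · 4.2403 = 25.4421.

T² ≈ 25.4421


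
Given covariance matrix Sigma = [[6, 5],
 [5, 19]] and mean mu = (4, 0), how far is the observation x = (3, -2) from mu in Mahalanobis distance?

Step 1 — centre the observation: (x - mu) = (-1, -2).

Step 2 — invert Sigma. det(Sigma) = 6·19 - (5)² = 89.
  Sigma^{-1} = (1/det) · [[d, -b], [-b, a]] = [[0.2135, -0.0562],
 [-0.0562, 0.0674]].

Step 3 — form the quadratic (x - mu)^T · Sigma^{-1} · (x - mu):
  Sigma^{-1} · (x - mu) = (-0.1011, -0.0787).
  (x - mu)^T · [Sigma^{-1} · (x - mu)] = (-1)·(-0.1011) + (-2)·(-0.0787) = 0.2584.

Step 4 — take square root: d = √(0.2584) ≈ 0.5084.

d(x, mu) = √(0.2584) ≈ 0.5084


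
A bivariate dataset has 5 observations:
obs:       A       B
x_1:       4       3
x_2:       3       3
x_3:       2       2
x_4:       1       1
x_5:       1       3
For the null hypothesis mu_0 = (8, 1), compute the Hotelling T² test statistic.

Step 1 — sample mean vector:
  mean(A) = (4 + 3 + 2 + 1 + 1) / 5 = 11/5 = 2.2
  mean(B) = (3 + 3 + 2 + 1 + 3) / 5 = 12/5 = 2.4
  x̄ = (2.2, 2.4),  deviation x̄ - mu_0 = (2.2, 2.4) - (8, 1) = (-5.8, 1.4).

Step 2 — sample covariance matrix, S[i,j] = (1/(n-1)) · Σ_k (x_{k,i} - mean_i) · (x_{k,j} - mean_j), divisor n-1 = 4:
  S[A,A] = ((1.8)·(1.8) + (0.8)·(0.8) + (-0.2)·(-0.2) + (-1.2)·(-1.2) + (-1.2)·(-1.2)) / 4 = 6.8/4 = 1.7
  S[A,B] = ((1.8)·(0.6) + (0.8)·(0.6) + (-0.2)·(-0.4) + (-1.2)·(-1.4) + (-1.2)·(0.6)) / 4 = 2.6/4 = 0.65
  S[B,B] = ((0.6)·(0.6) + (0.6)·(0.6) + (-0.4)·(-0.4) + (-1.4)·(-1.4) + (0.6)·(0.6)) / 4 = 3.2/4 = 0.8
  S = [[1.7, 0.65],
 [0.65, 0.8]].

Step 3 — invert S. det(S) = 1.7·0.8 - (0.65)² = 0.9375.
  S^{-1} = (1/det) · [[d, -b], [-b, a]] = [[0.8533, -0.6933],
 [-0.6933, 1.8133]].

Step 4 — quadratic form (x̄ - mu_0)^T · S^{-1} · (x̄ - mu_0):
  S^{-1} · (x̄ - mu_0) = (-5.92, 6.56),
  (x̄ - mu_0)^T · [...] = (-5.8)·(-5.92) + (1.4)·(6.56) = 43.52.

Step 5 — scale by n: T² = 5 · 43.52 = 217.6.

T² ≈ 217.6


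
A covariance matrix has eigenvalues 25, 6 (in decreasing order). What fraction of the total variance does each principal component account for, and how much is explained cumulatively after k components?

Step 1 — total variance = trace(Sigma) = Σ λ_i = 25 + 6 = 31.

Step 2 — fraction explained by component i = λ_i / Σ λ:
  PC1: 25/31 = 0.8065
  PC2: 6/31 = 0.1935

Step 3 — cumulative fraction after k components = (λ_1 + ... + λ_k) / Σ λ:
  k = 1: 25/31 = 0.8065
  k = 2: (25 + 6)/31 = 31/31 = 1

Summary (fraction, with percent):

explained: PC1 0.8065 (80.65%), PC2 0.1935 (19.35%);  cumulative: 0.8065, 1


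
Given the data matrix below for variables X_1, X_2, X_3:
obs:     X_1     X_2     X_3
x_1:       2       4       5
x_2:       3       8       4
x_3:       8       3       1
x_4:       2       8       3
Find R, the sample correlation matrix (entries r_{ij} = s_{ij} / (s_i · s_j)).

Step 1 — column means:
  mean(X_1) = (2 + 3 + 8 + 2) / 4 = 15/4 = 3.75
  mean(X_2) = (4 + 8 + 3 + 8) / 4 = 23/4 = 5.75
  mean(X_3) = (5 + 4 + 1 + 3) / 4 = 13/4 = 3.25

Step 2 — sample variances and covariances s[i,j] = (1/(n-1)) · Σ_k (x_{k,i} - mean_i) · (x_{k,j} - mean_j), with n-1 = 3:
  s[X_1,X_1] = ((-1.75)·(-1.75) + (-0.75)·(-0.75) + (4.25)·(4.25) + (-1.75)·(-1.75)) / 3 = 24.75/3 = 8.25
  s[X_1,X_2] = ((-1.75)·(-1.75) + (-0.75)·(2.25) + (4.25)·(-2.75) + (-1.75)·(2.25)) / 3 = -14.25/3 = -4.75
  s[X_1,X_3] = ((-1.75)·(1.75) + (-0.75)·(0.75) + (4.25)·(-2.25) + (-1.75)·(-0.25)) / 3 = -12.75/3 = -4.25
  s[X_2,X_2] = ((-1.75)·(-1.75) + (2.25)·(2.25) + (-2.75)·(-2.75) + (2.25)·(2.25)) / 3 = 20.75/3 = 6.9167
  s[X_2,X_3] = ((-1.75)·(1.75) + (2.25)·(0.75) + (-2.75)·(-2.25) + (2.25)·(-0.25)) / 3 = 4.25/3 = 1.4167
  s[X_3,X_3] = ((1.75)·(1.75) + (0.75)·(0.75) + (-2.25)·(-2.25) + (-0.25)·(-0.25)) / 3 = 8.75/3 = 2.9167
  Sample standard deviations s_i = √(s[i,i]):
  s(X_1) = √(8.25) = 2.8723
  s(X_2) = √(6.9167) = 2.63
  s(X_3) = √(2.9167) = 1.7078

Step 3 — r_{ij} = s_{ij} / (s_i · s_j):
  r[X_1,X_1] = 1 (diagonal).
  r[X_1,X_2] = -4.75 / (2.8723 · 2.63) = -4.75 / 7.554 = -0.6288
  r[X_1,X_3] = -4.25 / (2.8723 · 1.7078) = -4.25 / 4.9054 = -0.8664
  r[X_2,X_2] = 1 (diagonal).
  r[X_2,X_3] = 1.4167 / (2.63 · 1.7078) = 1.4167 / 4.4915 = 0.3154
  r[X_3,X_3] = 1 (diagonal).

R is symmetric with unit diagonal. Assembling:

R = [[1, -0.6288, -0.8664],
 [-0.6288, 1, 0.3154],
 [-0.8664, 0.3154, 1]]


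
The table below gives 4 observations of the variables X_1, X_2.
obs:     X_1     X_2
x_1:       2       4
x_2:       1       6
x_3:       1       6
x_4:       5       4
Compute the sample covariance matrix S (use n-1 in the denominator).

Step 1 — column means:
  mean(X_1) = (2 + 1 + 1 + 5) / 4 = 9/4 = 2.25
  mean(X_2) = (4 + 6 + 6 + 4) / 4 = 20/4 = 5

Step 2 — sample covariance S[i,j] = (1/(n-1)) · Σ_k (x_{k,i} - mean_i) · (x_{k,j} - mean_j), with n-1 = 3.
  S[X_1,X_1] = ((-0.25)·(-0.25) + (-1.25)·(-1.25) + (-1.25)·(-1.25) + (2.75)·(2.75)) / 3 = 10.75/3 = 3.5833
  S[X_1,X_2] = ((-0.25)·(-1) + (-1.25)·(1) + (-1.25)·(1) + (2.75)·(-1)) / 3 = -5/3 = -1.6667
  S[X_2,X_2] = ((-1)·(-1) + (1)·(1) + (1)·(1) + (-1)·(-1)) / 3 = 4/3 = 1.3333

S is symmetric (S[j,i] = S[i,j]). Assembling:

S = [[3.5833, -1.6667],
 [-1.6667, 1.3333]]


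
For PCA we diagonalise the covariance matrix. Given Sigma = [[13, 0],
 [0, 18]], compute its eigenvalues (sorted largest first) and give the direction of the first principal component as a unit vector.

Step 1 — characteristic polynomial of 2×2 Sigma:
  det(Sigma - λI) = λ² - trace · λ + det = 0.
  trace = 13 + 18 = 31, det = 13·18 - (0)² = 234.
Step 2 — discriminant:
  Δ = trace² - 4·det = 961 - 936 = 25.
Step 3 — eigenvalues:
  λ = (trace ± √Δ)/2 = (31 ± 5)/2,
  λ_1 = 18,  λ_2 = 13.

Step 4 — unit eigenvector for λ_1: Sigma is diagonal, so its eigenvectors are the coordinate axes. λ_1 = 18 is the diagonal entry on the second coordinate axis, hence
  v_1 = (0, 1) (||v_1|| = 1).

λ_1 = 18,  λ_2 = 13;  v_1 ≈ (0, 1)


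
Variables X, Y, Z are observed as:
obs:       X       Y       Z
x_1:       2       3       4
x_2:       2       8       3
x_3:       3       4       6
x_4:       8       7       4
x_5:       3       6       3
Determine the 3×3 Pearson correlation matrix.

Step 1 — column means:
  mean(X) = (2 + 2 + 3 + 8 + 3) / 5 = 18/5 = 3.6
  mean(Y) = (3 + 8 + 4 + 7 + 6) / 5 = 28/5 = 5.6
  mean(Z) = (4 + 3 + 6 + 4 + 3) / 5 = 20/5 = 4

Step 2 — sample variances and covariances s[i,j] = (1/(n-1)) · Σ_k (x_{k,i} - mean_i) · (x_{k,j} - mean_j), with n-1 = 4:
  s[X,X] = ((-1.6)·(-1.6) + (-1.6)·(-1.6) + (-0.6)·(-0.6) + (4.4)·(4.4) + (-0.6)·(-0.6)) / 4 = 25.2/4 = 6.3
  s[X,Y] = ((-1.6)·(-2.6) + (-1.6)·(2.4) + (-0.6)·(-1.6) + (4.4)·(1.4) + (-0.6)·(0.4)) / 4 = 7.2/4 = 1.8
  s[X,Z] = ((-1.6)·(0) + (-1.6)·(-1) + (-0.6)·(2) + (4.4)·(0) + (-0.6)·(-1)) / 4 = 1/4 = 0.25
  s[Y,Y] = ((-2.6)·(-2.6) + (2.4)·(2.4) + (-1.6)·(-1.6) + (1.4)·(1.4) + (0.4)·(0.4)) / 4 = 17.2/4 = 4.3
  s[Y,Z] = ((-2.6)·(0) + (2.4)·(-1) + (-1.6)·(2) + (1.4)·(0) + (0.4)·(-1)) / 4 = -6/4 = -1.5
  s[Z,Z] = ((0)·(0) + (-1)·(-1) + (2)·(2) + (0)·(0) + (-1)·(-1)) / 4 = 6/4 = 1.5
  Sample standard deviations s_i = √(s[i,i]):
  s(X) = √(6.3) = 2.51
  s(Y) = √(4.3) = 2.0736
  s(Z) = √(1.5) = 1.2247

Step 3 — r_{ij} = s_{ij} / (s_i · s_j):
  r[X,X] = 1 (diagonal).
  r[X,Y] = 1.8 / (2.51 · 2.0736) = 1.8 / 5.2048 = 0.3458
  r[X,Z] = 0.25 / (2.51 · 1.2247) = 0.25 / 3.0741 = 0.0813
  r[Y,Y] = 1 (diagonal).
  r[Y,Z] = -1.5 / (2.0736 · 1.2247) = -1.5 / 2.5397 = -0.5906
  r[Z,Z] = 1 (diagonal).

R is symmetric with unit diagonal. Assembling:

R = [[1, 0.3458, 0.0813],
 [0.3458, 1, -0.5906],
 [0.0813, -0.5906, 1]]


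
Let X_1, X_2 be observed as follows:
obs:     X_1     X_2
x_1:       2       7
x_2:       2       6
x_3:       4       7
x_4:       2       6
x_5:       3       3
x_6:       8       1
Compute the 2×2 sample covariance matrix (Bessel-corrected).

Step 1 — column means:
  mean(X_1) = (2 + 2 + 4 + 2 + 3 + 8) / 6 = 21/6 = 3.5
  mean(X_2) = (7 + 6 + 7 + 6 + 3 + 1) / 6 = 30/6 = 5

Step 2 — sample covariance S[i,j] = (1/(n-1)) · Σ_k (x_{k,i} - mean_i) · (x_{k,j} - mean_j), with n-1 = 5.
  S[X_1,X_1] = ((-1.5)·(-1.5) + (-1.5)·(-1.5) + (0.5)·(0.5) + (-1.5)·(-1.5) + (-0.5)·(-0.5) + (4.5)·(4.5)) / 5 = 27.5/5 = 5.5
  S[X_1,X_2] = ((-1.5)·(2) + (-1.5)·(1) + (0.5)·(2) + (-1.5)·(1) + (-0.5)·(-2) + (4.5)·(-4)) / 5 = -22/5 = -4.4
  S[X_2,X_2] = ((2)·(2) + (1)·(1) + (2)·(2) + (1)·(1) + (-2)·(-2) + (-4)·(-4)) / 5 = 30/5 = 6

S is symmetric (S[j,i] = S[i,j]). Assembling:

S = [[5.5, -4.4],
 [-4.4, 6]]


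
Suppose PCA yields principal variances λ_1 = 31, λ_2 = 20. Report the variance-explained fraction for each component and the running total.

Step 1 — total variance = trace(Sigma) = Σ λ_i = 31 + 20 = 51.

Step 2 — fraction explained by component i = λ_i / Σ λ:
  PC1: 31/51 = 0.6078
  PC2: 20/51 = 0.3922

Step 3 — cumulative fraction after k components = (λ_1 + ... + λ_k) / Σ λ:
  k = 1: 31/51 = 0.6078
  k = 2: (31 + 20)/51 = 51/51 = 1

Summary (fraction, with percent):

explained: PC1 0.6078 (60.78%), PC2 0.3922 (39.22%);  cumulative: 0.6078, 1


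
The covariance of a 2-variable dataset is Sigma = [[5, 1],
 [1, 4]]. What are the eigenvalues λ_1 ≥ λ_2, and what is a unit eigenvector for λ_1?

Step 1 — characteristic polynomial of 2×2 Sigma:
  det(Sigma - λI) = λ² - trace · λ + det = 0.
  trace = 5 + 4 = 9, det = 5·4 - (1)² = 19.
Step 2 — discriminant:
  Δ = trace² - 4·det = 81 - 76 = 5.
Step 3 — eigenvalues:
  λ = (trace ± √Δ)/2 = (9 ± 2.2361)/2,
  λ_1 = 5.618,  λ_2 = 3.382.

Step 4 — unit eigenvector for λ_1: solve (Sigma - λ_1 I)v = 0. First row:
  (5 - 5.618)·v_x + (1)·v_y = 0, i.e. (-0.618)·v_x + (1)·v_y = 0,
  so v ∝ (b, λ_1 - a) = (1, 0.618) = u.
  ||u|| = √((1)² + (0.618)²) = √(1.382) ≈ 1.1756,
  v_1 = u/||u|| ≈ (0.8507, 0.5257) (||v_1|| = 1).

λ_1 = 5.618,  λ_2 = 3.382;  v_1 ≈ (0.8507, 0.5257)


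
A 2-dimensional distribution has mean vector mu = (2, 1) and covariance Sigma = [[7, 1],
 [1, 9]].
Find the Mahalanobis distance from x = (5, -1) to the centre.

Step 1 — centre the observation: (x - mu) = (3, -2).

Step 2 — invert Sigma. det(Sigma) = 7·9 - (1)² = 62.
  Sigma^{-1} = (1/det) · [[d, -b], [-b, a]] = [[0.1452, -0.0161],
 [-0.0161, 0.1129]].

Step 3 — form the quadratic (x - mu)^T · Sigma^{-1} · (x - mu):
  Sigma^{-1} · (x - mu) = (0.4677, -0.2742).
  (x - mu)^T · [Sigma^{-1} · (x - mu)] = (3)·(0.4677) + (-2)·(-0.2742) = 1.9516.

Step 4 — take square root: d = √(1.9516) ≈ 1.397.

d(x, mu) = √(1.9516) ≈ 1.397


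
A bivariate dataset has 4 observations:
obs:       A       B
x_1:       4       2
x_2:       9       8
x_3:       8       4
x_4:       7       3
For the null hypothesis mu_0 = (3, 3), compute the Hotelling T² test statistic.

Step 1 — sample mean vector:
  mean(A) = (4 + 9 + 8 + 7) / 4 = 28/4 = 7
  mean(B) = (2 + 8 + 4 + 3) / 4 = 17/4 = 4.25
  x̄ = (7, 4.25),  deviation x̄ - mu_0 = (7, 4.25) - (3, 3) = (4, 1.25).

Step 2 — sample covariance matrix, S[i,j] = (1/(n-1)) · Σ_k (x_{k,i} - mean_i) · (x_{k,j} - mean_j), divisor n-1 = 3:
  S[A,A] = ((-3)·(-3) + (2)·(2) + (1)·(1) + (0)·(0)) / 3 = 14/3 = 4.6667
  S[A,B] = ((-3)·(-2.25) + (2)·(3.75) + (1)·(-0.25) + (0)·(-1.25)) / 3 = 14/3 = 4.6667
  S[B,B] = ((-2.25)·(-2.25) + (3.75)·(3.75) + (-0.25)·(-0.25) + (-1.25)·(-1.25)) / 3 = 20.75/3 = 6.9167
  S = [[4.6667, 4.6667],
 [4.6667, 6.9167]].

Step 3 — invert S. det(S) = 4.6667·6.9167 - (4.6667)² = 10.5.
  S^{-1} = (1/det) · [[d, -b], [-b, a]] = [[0.6587, -0.4444],
 [-0.4444, 0.4444]].

Step 4 — quadratic form (x̄ - mu_0)^T · S^{-1} · (x̄ - mu_0):
  S^{-1} · (x̄ - mu_0) = (2.0794, -1.2222),
  (x̄ - mu_0)^T · [...] = (4)·(2.0794) + (1.25)·(-1.2222) = 6.7897.

Step 5 — scale by n: T² = 4 · 6.7897 = 27.1587.

T² ≈ 27.1587


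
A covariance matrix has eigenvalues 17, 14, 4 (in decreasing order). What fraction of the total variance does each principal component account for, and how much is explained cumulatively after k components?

Step 1 — total variance = trace(Sigma) = Σ λ_i = 17 + 14 + 4 = 35.

Step 2 — fraction explained by component i = λ_i / Σ λ:
  PC1: 17/35 = 0.4857
  PC2: 14/35 = 0.4
  PC3: 4/35 = 0.1143

Step 3 — cumulative fraction after k components = (λ_1 + ... + λ_k) / Σ λ:
  k = 1: 17/35 = 0.4857
  k = 2: (17 + 14)/35 = 31/35 = 0.8857
  k = 3: (17 + 14 + 4)/35 = 35/35 = 1

Summary (fraction, with percent):

explained: PC1 0.4857 (48.57%), PC2 0.4 (40%), PC3 0.1143 (11.43%);  cumulative: 0.4857, 0.8857, 1


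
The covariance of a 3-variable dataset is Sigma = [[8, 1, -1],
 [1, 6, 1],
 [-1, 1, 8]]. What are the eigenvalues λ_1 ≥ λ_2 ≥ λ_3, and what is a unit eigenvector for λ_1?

Step 1 — characteristic polynomial p(λ) = det(λI - Sigma) = λ³ - tr·λ² + c_1·λ - det, where tr = trace, c_1 = sum of the principal 2×2 minors, det = det(Sigma):
  tr = 8 + 6 + 8 = 22,
  c_1 = (8·6 - (1)²) + (8·8 - (-1)²) + (6·8 - (1)²) = 47 + 63 + 47 = 157,
  det = 8·(6·8 - (1)²) - (1)·((1)·8 - (1)·(-1)) + (-1)·((1)·(1) - 6·(-1)) = 8·(47) - (1)·(9) + (-1)·(7) = 360.
  So p(λ) = λ³ - 22λ² + 157λ - 360.
Step 2 — look for an integer root (rational root theorem: any rational root is an integer divisor of 360). Testing λ = 5:
  p(5) = 125 - 550 + 785 - 360 = 0  ✓
  Dividing out (λ - 5): p(λ) = (λ - 5)(λ² - 17λ + 72).
Step 3 — remaining eigenvalues from the quadratic λ² - 17λ + 72 = 0:
  Δ = 17² - 4·72 = 289 - 288 = 1,  λ = (17 ± √1)/2 = (17 ± 1)/2 = 9 or 8.
  Sorted: λ_1 = 9,  λ_2 = 8,  λ_3 = 5  (check: sum = 22 = tr ✓).

Step 4 — unit eigenvector for λ_1 = 9: v spans the null space of (Sigma - λ_1 I), whose rows are
  r_1 = (-1, 1, -1),  r_2 = (1, -3, 1),  r_3 = (-1, 1, -1).
  v is orthogonal to every row, so take v ∝ r_1 × r_2 = ((1)·(1) - (-1)·(-3), (-1)·(1) - (-1)·(1), (-1)·(-3) - (1)·(1)) = (-2, 0, 2).
  Rescale (divide by 2; multiply by -1 so the first nonzero entry is positive): u = (1, 0, -1).
  ||u|| = √((1)² + (0)² + (-1)²) = √(2) ≈ 1.4142,  v_1 = u/||u|| ≈ (0.7071, 0, -0.7071) (||v_1|| = 1).

λ_1 = 9,  λ_2 = 8,  λ_3 = 5;  v_1 ≈ (0.7071, 0, -0.7071)


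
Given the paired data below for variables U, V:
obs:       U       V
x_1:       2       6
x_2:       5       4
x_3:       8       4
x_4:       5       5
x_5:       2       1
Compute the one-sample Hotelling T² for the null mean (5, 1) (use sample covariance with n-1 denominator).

Step 1 — sample mean vector:
  mean(U) = (2 + 5 + 8 + 5 + 2) / 5 = 22/5 = 4.4
  mean(V) = (6 + 4 + 4 + 5 + 1) / 5 = 20/5 = 4
  x̄ = (4.4, 4),  deviation x̄ - mu_0 = (4.4, 4) - (5, 1) = (-0.6, 3).

Step 2 — sample covariance matrix, S[i,j] = (1/(n-1)) · Σ_k (x_{k,i} - mean_i) · (x_{k,j} - mean_j), divisor n-1 = 4:
  S[U,U] = ((-2.4)·(-2.4) + (0.6)·(0.6) + (3.6)·(3.6) + (0.6)·(0.6) + (-2.4)·(-2.4)) / 4 = 25.2/4 = 6.3
  S[U,V] = ((-2.4)·(2) + (0.6)·(0) + (3.6)·(0) + (0.6)·(1) + (-2.4)·(-3)) / 4 = 3/4 = 0.75
  S[V,V] = ((2)·(2) + (0)·(0) + (0)·(0) + (1)·(1) + (-3)·(-3)) / 4 = 14/4 = 3.5
  S = [[6.3, 0.75],
 [0.75, 3.5]].

Step 3 — invert S. det(S) = 6.3·3.5 - (0.75)² = 21.4875.
  S^{-1} = (1/det) · [[d, -b], [-b, a]] = [[0.1629, -0.0349],
 [-0.0349, 0.2932]].

Step 4 — quadratic form (x̄ - mu_0)^T · S^{-1} · (x̄ - mu_0):
  S^{-1} · (x̄ - mu_0) = (-0.2024, 0.9005),
  (x̄ - mu_0)^T · [...] = (-0.6)·(-0.2024) + (3)·(0.9005) = 2.823.

Step 5 — scale by n: T² = 5 · 2.823 = 14.1152.

T² ≈ 14.1152


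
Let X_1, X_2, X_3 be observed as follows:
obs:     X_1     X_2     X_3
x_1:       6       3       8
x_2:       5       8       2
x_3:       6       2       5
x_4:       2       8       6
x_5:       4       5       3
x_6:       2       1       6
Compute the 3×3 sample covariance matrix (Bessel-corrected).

Step 1 — column means:
  mean(X_1) = (6 + 5 + 6 + 2 + 4 + 2) / 6 = 25/6 = 4.1667
  mean(X_2) = (3 + 8 + 2 + 8 + 5 + 1) / 6 = 27/6 = 4.5
  mean(X_3) = (8 + 2 + 5 + 6 + 3 + 6) / 6 = 30/6 = 5

Step 2 — sample covariance S[i,j] = (1/(n-1)) · Σ_k (x_{k,i} - mean_i) · (x_{k,j} - mean_j), with n-1 = 5.
  S[X_1,X_1] = ((1.8333)·(1.8333) + (0.8333)·(0.8333) + (1.8333)·(1.8333) + (-2.1667)·(-2.1667) + (-0.1667)·(-0.1667) + (-2.1667)·(-2.1667)) / 5 = 16.8333/5 = 3.3667
  S[X_1,X_2] = ((1.8333)·(-1.5) + (0.8333)·(3.5) + (1.8333)·(-2.5) + (-2.1667)·(3.5) + (-0.1667)·(0.5) + (-2.1667)·(-3.5)) / 5 = -4.5/5 = -0.9
  S[X_1,X_3] = ((1.8333)·(3) + (0.8333)·(-3) + (1.8333)·(0) + (-2.1667)·(1) + (-0.1667)·(-2) + (-2.1667)·(1)) / 5 = -1/5 = -0.2
  S[X_2,X_2] = ((-1.5)·(-1.5) + (3.5)·(3.5) + (-2.5)·(-2.5) + (3.5)·(3.5) + (0.5)·(0.5) + (-3.5)·(-3.5)) / 5 = 45.5/5 = 9.1
  S[X_2,X_3] = ((-1.5)·(3) + (3.5)·(-3) + (-2.5)·(0) + (3.5)·(1) + (0.5)·(-2) + (-3.5)·(1)) / 5 = -16/5 = -3.2
  S[X_3,X_3] = ((3)·(3) + (-3)·(-3) + (0)·(0) + (1)·(1) + (-2)·(-2) + (1)·(1)) / 5 = 24/5 = 4.8

S is symmetric (S[j,i] = S[i,j]). Assembling:

S = [[3.3667, -0.9, -0.2],
 [-0.9, 9.1, -3.2],
 [-0.2, -3.2, 4.8]]
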